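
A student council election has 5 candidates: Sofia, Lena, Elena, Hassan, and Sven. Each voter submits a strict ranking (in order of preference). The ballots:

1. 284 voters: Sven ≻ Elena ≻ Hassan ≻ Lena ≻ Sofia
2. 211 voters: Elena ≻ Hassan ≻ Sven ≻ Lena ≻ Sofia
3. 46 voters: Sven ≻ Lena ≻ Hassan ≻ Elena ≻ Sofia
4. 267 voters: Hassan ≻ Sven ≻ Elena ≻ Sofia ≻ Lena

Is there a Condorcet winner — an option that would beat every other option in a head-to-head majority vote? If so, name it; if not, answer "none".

none

Checking pairwise contests:
Lena beats Sofia 541–267.
Elena beats Lena 762–46.
Sven beats Elena 597–211.
Elena beats Hassan 495–313.
Hassan beats Sven 478–330.
Every option loses at least one head-to-head, so there is no Condorcet winner.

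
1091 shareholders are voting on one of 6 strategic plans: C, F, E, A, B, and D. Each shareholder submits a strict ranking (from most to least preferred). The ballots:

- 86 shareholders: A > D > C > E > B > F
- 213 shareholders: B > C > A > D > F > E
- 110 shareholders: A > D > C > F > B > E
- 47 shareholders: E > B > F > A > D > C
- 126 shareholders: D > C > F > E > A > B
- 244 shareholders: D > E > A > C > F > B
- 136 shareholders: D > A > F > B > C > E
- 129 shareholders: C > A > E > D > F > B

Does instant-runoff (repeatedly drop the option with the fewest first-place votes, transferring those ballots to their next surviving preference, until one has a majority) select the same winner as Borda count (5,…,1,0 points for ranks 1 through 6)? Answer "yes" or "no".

no

Instant-runoff — R1 C 129, F 0, E 47, A 196, B 213, D 506 (F out); R2 C 129, E 47, A 196, B 213, D 506 (E out); R3 C 129, A 196, B 260, D 506 (C out); R4 A 325, B 260, D 506 (B out); R5 A 585, D 506 (A winner). Winner: A.
Borda — scores: C 3213, F 1733, E 2022, A 3631, B 1721, D 4045. Winner: D.
The two methods disagree.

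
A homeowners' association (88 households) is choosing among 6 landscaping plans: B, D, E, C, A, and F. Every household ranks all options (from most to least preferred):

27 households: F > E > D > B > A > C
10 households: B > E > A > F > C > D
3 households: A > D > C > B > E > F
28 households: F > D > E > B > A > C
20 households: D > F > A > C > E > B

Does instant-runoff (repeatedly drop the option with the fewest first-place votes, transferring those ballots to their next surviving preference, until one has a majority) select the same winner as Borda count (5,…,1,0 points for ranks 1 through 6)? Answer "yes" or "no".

Instant-runoff — R1 B 10, D 20, E 0, C 0, A 3, F 55 (F winner). Winner: F.
Borda — scores: B 166, D 305, E 255, C 59, A 160, F 375. Winner: F.
The two methods agree.

yes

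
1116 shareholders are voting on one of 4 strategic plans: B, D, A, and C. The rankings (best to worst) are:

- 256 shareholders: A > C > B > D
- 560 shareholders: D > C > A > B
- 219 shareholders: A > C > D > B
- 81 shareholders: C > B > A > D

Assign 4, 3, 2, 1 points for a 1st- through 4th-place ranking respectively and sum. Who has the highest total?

B: 256·2 + 560·1 + 219·1 + 81·3 = 1534
D: 256·1 + 560·4 + 219·2 + 81·1 = 3015
A: 256·4 + 560·2 + 219·4 + 81·2 = 3182
C: 256·3 + 560·3 + 219·3 + 81·4 = 3429
C has the highest Borda score (3429).

C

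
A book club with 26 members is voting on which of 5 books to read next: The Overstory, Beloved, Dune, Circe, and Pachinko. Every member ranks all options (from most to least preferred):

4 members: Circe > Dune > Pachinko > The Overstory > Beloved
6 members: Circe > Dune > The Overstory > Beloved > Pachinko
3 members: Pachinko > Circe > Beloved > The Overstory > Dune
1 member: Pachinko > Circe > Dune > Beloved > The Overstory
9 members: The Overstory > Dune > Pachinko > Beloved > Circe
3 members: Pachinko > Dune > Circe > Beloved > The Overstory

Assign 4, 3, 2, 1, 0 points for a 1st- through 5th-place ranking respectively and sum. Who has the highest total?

The Overstory: 4·1 + 6·2 + 3·1 + 1·0 + 9·4 + 3·0 = 55
Beloved: 4·0 + 6·1 + 3·2 + 1·1 + 9·1 + 3·1 = 25
Dune: 4·3 + 6·3 + 3·0 + 1·2 + 9·3 + 3·3 = 68
Circe: 4·4 + 6·4 + 3·3 + 1·3 + 9·0 + 3·2 = 58
Pachinko: 4·2 + 6·0 + 3·4 + 1·4 + 9·2 + 3·4 = 54
Dune has the highest Borda score (68).

Dune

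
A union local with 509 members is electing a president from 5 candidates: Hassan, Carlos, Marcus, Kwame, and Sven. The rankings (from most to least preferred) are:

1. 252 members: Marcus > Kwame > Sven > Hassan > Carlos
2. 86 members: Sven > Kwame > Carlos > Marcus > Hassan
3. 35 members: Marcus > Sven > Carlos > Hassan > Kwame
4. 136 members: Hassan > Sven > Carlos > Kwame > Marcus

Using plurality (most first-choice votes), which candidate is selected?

First-place votes: Hassan 136, Carlos 0, Marcus 287, Kwame 0, Sven 86.
Marcus has the most first-place votes.

Marcus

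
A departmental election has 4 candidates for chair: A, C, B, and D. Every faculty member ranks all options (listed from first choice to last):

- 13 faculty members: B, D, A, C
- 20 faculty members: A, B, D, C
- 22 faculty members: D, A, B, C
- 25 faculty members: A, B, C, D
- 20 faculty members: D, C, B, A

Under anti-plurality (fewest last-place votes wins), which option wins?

Last-place votes: A 20, C 55, B 0, D 25.
B is ranked last by the fewest voters, so B wins.

B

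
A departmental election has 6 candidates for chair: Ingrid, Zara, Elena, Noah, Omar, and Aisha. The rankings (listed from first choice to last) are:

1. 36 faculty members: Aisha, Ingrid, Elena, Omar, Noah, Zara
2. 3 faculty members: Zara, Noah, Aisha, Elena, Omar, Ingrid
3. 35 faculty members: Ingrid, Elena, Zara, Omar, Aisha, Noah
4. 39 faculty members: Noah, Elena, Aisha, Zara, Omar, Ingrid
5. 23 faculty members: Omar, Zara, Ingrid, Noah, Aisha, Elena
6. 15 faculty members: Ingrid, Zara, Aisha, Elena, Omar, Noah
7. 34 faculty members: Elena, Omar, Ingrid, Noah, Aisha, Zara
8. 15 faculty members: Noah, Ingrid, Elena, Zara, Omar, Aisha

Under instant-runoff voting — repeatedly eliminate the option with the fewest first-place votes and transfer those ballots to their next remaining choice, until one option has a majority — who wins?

Round 1: Ingrid 50, Zara 3, Elena 34, Noah 54, Omar 23, Aisha 36. Eliminate Zara.
Round 2: Ingrid 50, Elena 34, Noah 57, Omar 23, Aisha 36. Eliminate Omar.
Round 3: Ingrid 73, Elena 34, Noah 57, Aisha 36. Eliminate Elena.
Round 4: Ingrid 107, Noah 57, Aisha 36. Ingrid has a majority.

Ingrid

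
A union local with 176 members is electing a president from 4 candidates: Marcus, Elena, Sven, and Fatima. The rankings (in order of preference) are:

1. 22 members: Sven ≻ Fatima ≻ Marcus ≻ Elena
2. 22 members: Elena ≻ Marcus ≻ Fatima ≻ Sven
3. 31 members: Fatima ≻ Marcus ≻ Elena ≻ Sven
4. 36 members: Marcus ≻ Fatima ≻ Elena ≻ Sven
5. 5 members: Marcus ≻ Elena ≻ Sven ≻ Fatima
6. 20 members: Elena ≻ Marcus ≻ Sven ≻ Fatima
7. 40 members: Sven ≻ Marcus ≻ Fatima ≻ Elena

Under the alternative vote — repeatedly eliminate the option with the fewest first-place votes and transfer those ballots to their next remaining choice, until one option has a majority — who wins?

Marcus

Round 1: Marcus 41, Elena 42, Sven 62, Fatima 31. Eliminate Fatima.
Round 2: Marcus 72, Elena 42, Sven 62. Eliminate Elena.
Round 3: Marcus 114, Sven 62. Marcus has a majority.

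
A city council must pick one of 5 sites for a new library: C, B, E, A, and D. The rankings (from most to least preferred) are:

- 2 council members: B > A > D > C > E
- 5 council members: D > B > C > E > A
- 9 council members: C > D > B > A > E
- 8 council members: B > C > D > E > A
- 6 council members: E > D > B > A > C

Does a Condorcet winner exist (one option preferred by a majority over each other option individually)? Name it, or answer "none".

none

Checking pairwise contests:
B beats C 21–9.
D beats B 20–10.
C beats E 24–6.
C beats A 22–8.
C beats D 17–13.
Every option loses at least one head-to-head, so there is no Condorcet winner.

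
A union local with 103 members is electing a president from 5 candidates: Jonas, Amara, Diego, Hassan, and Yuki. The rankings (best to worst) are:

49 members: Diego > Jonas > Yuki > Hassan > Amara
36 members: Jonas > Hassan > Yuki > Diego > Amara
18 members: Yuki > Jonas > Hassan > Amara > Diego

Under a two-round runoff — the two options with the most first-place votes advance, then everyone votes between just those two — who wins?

Jonas

Round 1 first-place votes: Jonas 36, Amara 0, Diego 49, Hassan 0, Yuki 18.
Diego and Jonas advance.
Runoff: Diego is preferred to Jonas by 49 voters; Jonas by 54.
Jonas wins the runoff.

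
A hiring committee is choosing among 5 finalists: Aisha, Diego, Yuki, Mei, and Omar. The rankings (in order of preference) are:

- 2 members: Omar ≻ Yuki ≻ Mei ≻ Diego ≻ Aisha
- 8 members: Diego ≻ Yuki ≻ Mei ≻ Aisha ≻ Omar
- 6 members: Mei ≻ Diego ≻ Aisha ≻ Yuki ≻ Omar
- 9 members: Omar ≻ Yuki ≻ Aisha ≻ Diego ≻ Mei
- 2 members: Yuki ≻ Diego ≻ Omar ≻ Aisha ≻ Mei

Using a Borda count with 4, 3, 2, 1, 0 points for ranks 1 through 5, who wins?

Yuki

Aisha: 2·0 + 8·1 + 6·2 + 9·2 + 2·1 = 40
Diego: 2·1 + 8·4 + 6·3 + 9·1 + 2·3 = 67
Yuki: 2·3 + 8·3 + 6·1 + 9·3 + 2·4 = 71
Mei: 2·2 + 8·2 + 6·4 + 9·0 + 2·0 = 44
Omar: 2·4 + 8·0 + 6·0 + 9·4 + 2·2 = 48
Yuki has the highest Borda score (71).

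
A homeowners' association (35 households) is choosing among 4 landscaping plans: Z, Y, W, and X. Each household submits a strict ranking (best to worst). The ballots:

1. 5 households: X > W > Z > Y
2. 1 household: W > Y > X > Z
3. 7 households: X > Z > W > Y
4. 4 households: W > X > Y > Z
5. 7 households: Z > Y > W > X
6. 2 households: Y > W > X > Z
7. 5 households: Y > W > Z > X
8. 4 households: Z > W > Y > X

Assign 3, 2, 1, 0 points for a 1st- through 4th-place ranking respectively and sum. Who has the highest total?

Z: 5·1 + 1·0 + 7·2 + 4·0 + 7·3 + 2·0 + 5·1 + 4·3 = 57
Y: 5·0 + 1·2 + 7·0 + 4·1 + 7·2 + 2·3 + 5·3 + 4·1 = 45
W: 5·2 + 1·3 + 7·1 + 4·3 + 7·1 + 2·2 + 5·2 + 4·2 = 61
X: 5·3 + 1·1 + 7·3 + 4·2 + 7·0 + 2·1 + 5·0 + 4·0 = 47
W has the highest Borda score (61).

W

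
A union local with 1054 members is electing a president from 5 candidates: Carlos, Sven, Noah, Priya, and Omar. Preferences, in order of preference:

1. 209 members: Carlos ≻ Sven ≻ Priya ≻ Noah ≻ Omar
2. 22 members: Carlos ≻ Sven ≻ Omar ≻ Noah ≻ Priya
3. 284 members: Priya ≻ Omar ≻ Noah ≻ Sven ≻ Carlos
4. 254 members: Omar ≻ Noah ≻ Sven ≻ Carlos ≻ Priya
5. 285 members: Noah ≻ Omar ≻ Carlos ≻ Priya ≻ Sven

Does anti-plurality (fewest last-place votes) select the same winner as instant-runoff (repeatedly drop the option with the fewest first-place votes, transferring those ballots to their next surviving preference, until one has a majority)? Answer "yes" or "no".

Anti-plurality — last-place votes: Carlos 284, Sven 285, Noah 0, Priya 276, Omar 209. Winner: Noah.
Instant-runoff — R1 Carlos 231, Sven 0, Noah 285, Priya 284, Omar 254 (Sven out); R2 Carlos 231, Noah 285, Priya 284, Omar 254 (Carlos out); R3 Noah 285, Priya 493, Omar 276 (Omar out); R4 Noah 561, Priya 493 (Noah winner). Winner: Noah.
The two methods agree.

yes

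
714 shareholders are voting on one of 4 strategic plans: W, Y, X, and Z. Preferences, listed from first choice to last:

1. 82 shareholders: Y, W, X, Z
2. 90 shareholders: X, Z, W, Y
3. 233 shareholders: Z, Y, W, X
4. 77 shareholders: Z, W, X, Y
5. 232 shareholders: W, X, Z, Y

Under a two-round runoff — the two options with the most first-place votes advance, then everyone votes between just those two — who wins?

Z

Round 1 first-place votes: W 232, Y 82, X 90, Z 310.
Z and W advance.
Runoff: Z is preferred to W by 400 voters; W by 314.
Z wins the runoff.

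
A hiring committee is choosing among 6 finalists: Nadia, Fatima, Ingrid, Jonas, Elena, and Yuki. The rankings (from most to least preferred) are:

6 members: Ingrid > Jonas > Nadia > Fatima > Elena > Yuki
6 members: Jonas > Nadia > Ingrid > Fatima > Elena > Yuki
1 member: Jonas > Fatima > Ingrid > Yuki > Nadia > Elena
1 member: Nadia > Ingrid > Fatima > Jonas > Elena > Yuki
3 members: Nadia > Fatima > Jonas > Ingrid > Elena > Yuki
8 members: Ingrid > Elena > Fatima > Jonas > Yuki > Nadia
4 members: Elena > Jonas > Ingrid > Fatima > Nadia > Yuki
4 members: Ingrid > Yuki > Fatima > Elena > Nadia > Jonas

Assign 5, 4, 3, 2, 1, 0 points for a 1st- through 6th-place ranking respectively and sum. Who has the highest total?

Nadia: 6·3 + 6·4 + 1·1 + 1·5 + 3·5 + 8·0 + 4·1 + 4·1 = 71
Fatima: 6·2 + 6·2 + 1·4 + 1·3 + 3·4 + 8·3 + 4·2 + 4·3 = 87
Ingrid: 6·5 + 6·3 + 1·3 + 1·4 + 3·2 + 8·5 + 4·3 + 4·5 = 133
Jonas: 6·4 + 6·5 + 1·5 + 1·2 + 3·3 + 8·2 + 4·4 + 4·0 = 102
Elena: 6·1 + 6·1 + 1·0 + 1·1 + 3·1 + 8·4 + 4·5 + 4·2 = 76
Yuki: 6·0 + 6·0 + 1·2 + 1·0 + 3·0 + 8·1 + 4·0 + 4·4 = 26
Ingrid has the highest Borda score (133).

Ingrid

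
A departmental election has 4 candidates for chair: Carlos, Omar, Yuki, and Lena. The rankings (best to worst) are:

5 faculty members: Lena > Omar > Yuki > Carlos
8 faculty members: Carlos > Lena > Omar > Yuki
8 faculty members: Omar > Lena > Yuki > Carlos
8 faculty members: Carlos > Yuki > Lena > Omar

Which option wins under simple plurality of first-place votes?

First-place votes: Carlos 16, Omar 8, Yuki 0, Lena 5.
Carlos has the most first-place votes.

Carlos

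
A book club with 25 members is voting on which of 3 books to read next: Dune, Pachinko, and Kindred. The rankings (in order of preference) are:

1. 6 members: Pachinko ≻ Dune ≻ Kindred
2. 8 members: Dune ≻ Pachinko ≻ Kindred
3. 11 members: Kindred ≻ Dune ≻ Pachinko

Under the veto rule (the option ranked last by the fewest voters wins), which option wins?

Last-place votes: Dune 0, Pachinko 11, Kindred 14.
Dune is ranked last by the fewest voters, so Dune wins.

Dune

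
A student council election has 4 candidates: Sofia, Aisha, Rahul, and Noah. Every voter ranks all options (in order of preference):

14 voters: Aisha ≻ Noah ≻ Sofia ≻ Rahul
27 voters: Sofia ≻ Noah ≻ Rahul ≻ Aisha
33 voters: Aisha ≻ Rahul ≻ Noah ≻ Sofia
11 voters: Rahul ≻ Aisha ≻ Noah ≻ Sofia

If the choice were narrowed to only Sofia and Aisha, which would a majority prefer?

Voters preferring Sofia to Aisha: 27; preferring Aisha to Sofia: 58.
Aisha wins the head-to-head.

Aisha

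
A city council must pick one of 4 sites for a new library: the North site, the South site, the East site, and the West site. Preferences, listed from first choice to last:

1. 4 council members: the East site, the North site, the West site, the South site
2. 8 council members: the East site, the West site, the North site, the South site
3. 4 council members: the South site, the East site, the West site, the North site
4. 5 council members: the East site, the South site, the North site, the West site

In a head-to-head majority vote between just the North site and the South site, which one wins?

Voters preferring the North site to the South site: 12; preferring the South site to the North site: 9.
the North site wins the head-to-head.

the North site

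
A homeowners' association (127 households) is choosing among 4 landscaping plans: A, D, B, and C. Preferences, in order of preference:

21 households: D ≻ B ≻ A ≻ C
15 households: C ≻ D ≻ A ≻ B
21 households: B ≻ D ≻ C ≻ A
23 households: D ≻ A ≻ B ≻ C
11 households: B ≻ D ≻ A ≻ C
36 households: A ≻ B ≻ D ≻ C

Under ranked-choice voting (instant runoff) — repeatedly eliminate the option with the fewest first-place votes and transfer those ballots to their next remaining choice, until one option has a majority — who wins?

Round 1: A 36, D 44, B 32, C 15. Eliminate C.
Round 2: A 36, D 59, B 32. Eliminate B.
Round 3: A 36, D 91. D has a majority.

D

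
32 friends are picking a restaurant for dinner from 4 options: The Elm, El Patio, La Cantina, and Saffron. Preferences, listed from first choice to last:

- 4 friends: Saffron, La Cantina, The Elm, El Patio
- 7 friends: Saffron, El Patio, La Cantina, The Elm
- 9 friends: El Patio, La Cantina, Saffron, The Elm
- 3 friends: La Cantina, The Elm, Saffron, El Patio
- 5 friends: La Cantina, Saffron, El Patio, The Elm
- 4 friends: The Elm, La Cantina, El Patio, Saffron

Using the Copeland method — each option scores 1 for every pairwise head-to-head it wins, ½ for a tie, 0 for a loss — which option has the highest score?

The Elm: loses to El Patio, La Cantina, and Saffron → score 0.
El Patio: beats The Elm; ties La Cantina; loses to Saffron → score 1.5.
La Cantina: beats The Elm and Saffron; ties El Patio → score 2.5.
Saffron: beats The Elm and El Patio; loses to La Cantina → score 2.
La Cantina has the best pairwise record.

La Cantina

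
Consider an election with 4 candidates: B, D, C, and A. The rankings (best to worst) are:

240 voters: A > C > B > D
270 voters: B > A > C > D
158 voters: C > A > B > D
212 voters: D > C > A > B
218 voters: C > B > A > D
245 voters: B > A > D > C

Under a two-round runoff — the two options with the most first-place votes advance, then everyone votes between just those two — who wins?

Round 1 first-place votes: B 515, D 212, C 376, A 240.
B and C advance.
Runoff: B is preferred to C by 515 voters; C by 828.
C wins the runoff.

C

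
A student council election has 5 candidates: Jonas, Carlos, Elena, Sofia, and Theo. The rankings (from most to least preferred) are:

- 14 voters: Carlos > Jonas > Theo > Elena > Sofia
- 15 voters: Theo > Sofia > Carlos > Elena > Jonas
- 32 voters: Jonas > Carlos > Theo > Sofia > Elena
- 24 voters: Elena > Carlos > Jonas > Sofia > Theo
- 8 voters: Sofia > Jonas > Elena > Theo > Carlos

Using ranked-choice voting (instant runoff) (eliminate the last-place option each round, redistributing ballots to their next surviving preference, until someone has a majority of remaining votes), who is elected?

Round 1: Jonas 32, Carlos 14, Elena 24, Sofia 8, Theo 15. Eliminate Sofia.
Round 2: Jonas 40, Carlos 14, Elena 24, Theo 15. Eliminate Carlos.
Round 3: Jonas 54, Elena 24, Theo 15. Jonas has a majority.

Jonas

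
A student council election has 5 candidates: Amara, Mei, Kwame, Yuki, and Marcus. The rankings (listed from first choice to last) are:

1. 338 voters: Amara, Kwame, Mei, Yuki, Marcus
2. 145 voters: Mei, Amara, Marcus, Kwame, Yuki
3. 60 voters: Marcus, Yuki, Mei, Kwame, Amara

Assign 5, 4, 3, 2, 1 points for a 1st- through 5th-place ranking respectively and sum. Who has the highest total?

Amara: 338·5 + 145·4 + 60·1 = 2330
Mei: 338·3 + 145·5 + 60·3 = 1919
Kwame: 338·4 + 145·2 + 60·2 = 1762
Yuki: 338·2 + 145·1 + 60·4 = 1061
Marcus: 338·1 + 145·3 + 60·5 = 1073
Amara has the highest Borda score (2330).

Amara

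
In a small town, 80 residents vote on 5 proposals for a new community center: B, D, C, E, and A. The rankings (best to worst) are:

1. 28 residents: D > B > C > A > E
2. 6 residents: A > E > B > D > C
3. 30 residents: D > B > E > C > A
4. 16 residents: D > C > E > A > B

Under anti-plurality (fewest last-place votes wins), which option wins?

Last-place votes: B 16, D 0, C 6, E 28, A 30.
D is ranked last by the fewest voters, so D wins.

D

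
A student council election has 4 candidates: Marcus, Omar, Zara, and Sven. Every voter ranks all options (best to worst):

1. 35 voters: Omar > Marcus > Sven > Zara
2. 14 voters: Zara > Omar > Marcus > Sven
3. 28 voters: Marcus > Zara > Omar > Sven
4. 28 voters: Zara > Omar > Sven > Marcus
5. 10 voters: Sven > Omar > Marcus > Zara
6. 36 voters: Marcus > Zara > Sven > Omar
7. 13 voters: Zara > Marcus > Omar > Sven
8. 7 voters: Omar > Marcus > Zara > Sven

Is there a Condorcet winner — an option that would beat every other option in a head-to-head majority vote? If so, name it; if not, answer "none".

none

Checking pairwise contests:
Omar beats Marcus 94–77.
Zara beats Omar 119–52.
Marcus beats Zara 116–55.
Marcus beats Sven 133–38.
Every option loses at least one head-to-head, so there is no Condorcet winner.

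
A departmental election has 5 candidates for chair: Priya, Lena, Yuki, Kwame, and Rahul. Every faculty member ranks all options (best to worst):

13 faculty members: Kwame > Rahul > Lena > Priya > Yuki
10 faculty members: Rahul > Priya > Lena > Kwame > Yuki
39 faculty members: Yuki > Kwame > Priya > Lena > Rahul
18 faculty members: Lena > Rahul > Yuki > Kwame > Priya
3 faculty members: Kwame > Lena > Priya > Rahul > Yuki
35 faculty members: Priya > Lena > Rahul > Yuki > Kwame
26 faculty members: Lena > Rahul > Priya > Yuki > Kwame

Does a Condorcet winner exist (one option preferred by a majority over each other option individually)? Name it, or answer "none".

Checking pairwise contests:
Kwame beats Priya 73–71.
Priya beats Lena 84–60.
Priya beats Yuki 87–57.
Lena beats Kwame 89–55.
Priya beats Rahul 77–67.
Every option loses at least one head-to-head, so there is no Condorcet winner.

none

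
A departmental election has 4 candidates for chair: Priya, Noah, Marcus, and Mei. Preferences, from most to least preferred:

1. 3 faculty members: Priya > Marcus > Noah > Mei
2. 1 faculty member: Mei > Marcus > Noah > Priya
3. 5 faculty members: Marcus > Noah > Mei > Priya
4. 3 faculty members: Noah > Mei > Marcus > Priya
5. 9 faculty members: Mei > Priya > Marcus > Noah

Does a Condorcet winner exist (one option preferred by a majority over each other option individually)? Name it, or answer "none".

Checking pairwise contests:
Mei beats Priya 18–3.
Priya beats Noah 12–9.
Priya beats Marcus 12–9.
Noah beats Mei 11–10.
Every option loses at least one head-to-head, so there is no Condorcet winner.

none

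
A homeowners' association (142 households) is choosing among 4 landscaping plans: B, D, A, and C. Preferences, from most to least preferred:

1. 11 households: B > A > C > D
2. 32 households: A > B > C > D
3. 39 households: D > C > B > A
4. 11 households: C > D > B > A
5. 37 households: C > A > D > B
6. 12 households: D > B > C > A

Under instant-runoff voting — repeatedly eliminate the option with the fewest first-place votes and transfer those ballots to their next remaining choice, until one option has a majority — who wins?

C

Round 1: B 11, D 51, A 32, C 48. Eliminate B.
Round 2: D 51, A 43, C 48. Eliminate A.
Round 3: D 51, C 91. C has a majority.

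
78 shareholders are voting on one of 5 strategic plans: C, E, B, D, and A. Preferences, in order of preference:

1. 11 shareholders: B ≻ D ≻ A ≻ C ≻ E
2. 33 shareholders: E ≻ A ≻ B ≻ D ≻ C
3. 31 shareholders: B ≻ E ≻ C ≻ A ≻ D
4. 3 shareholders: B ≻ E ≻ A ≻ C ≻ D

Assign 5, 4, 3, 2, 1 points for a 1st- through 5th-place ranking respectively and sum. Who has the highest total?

B

C: 11·2 + 33·1 + 31·3 + 3·2 = 154
E: 11·1 + 33·5 + 31·4 + 3·4 = 312
B: 11·5 + 33·3 + 31·5 + 3·5 = 324
D: 11·4 + 33·2 + 31·1 + 3·1 = 144
A: 11·3 + 33·4 + 31·2 + 3·3 = 236
B has the highest Borda score (324).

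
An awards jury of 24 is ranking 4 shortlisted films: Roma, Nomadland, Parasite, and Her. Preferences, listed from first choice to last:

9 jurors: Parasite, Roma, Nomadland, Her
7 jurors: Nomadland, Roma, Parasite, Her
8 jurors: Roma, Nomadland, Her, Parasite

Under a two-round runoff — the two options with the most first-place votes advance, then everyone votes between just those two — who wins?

Round 1 first-place votes: Roma 8, Nomadland 7, Parasite 9, Her 0.
Parasite and Roma advance.
Runoff: Parasite is preferred to Roma by 9 voters; Roma by 15.
Roma wins the runoff.

Roma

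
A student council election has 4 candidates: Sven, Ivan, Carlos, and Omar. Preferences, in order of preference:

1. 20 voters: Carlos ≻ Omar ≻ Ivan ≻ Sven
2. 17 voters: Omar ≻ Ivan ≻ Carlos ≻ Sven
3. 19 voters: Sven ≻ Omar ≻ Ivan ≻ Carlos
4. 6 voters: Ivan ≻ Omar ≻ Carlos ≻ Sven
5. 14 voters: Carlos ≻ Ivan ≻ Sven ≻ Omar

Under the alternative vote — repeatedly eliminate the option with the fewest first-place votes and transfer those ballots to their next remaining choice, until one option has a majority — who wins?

Round 1: Sven 19, Ivan 6, Carlos 34, Omar 17. Eliminate Ivan.
Round 2: Sven 19, Carlos 34, Omar 23. Eliminate Sven.
Round 3: Carlos 34, Omar 42. Omar has a majority.

Omar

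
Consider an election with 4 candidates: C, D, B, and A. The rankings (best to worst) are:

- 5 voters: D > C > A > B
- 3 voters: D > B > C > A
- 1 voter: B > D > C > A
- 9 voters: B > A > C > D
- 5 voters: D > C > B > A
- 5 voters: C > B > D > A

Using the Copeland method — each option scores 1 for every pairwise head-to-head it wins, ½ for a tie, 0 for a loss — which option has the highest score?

C: beats B and A; ties D → score 2.5.
D: beats A; ties C; loses to B → score 1.5.
B: beats D and A; loses to C → score 2.
A: loses to C, D, and B → score 0.
C has the best pairwise record.

C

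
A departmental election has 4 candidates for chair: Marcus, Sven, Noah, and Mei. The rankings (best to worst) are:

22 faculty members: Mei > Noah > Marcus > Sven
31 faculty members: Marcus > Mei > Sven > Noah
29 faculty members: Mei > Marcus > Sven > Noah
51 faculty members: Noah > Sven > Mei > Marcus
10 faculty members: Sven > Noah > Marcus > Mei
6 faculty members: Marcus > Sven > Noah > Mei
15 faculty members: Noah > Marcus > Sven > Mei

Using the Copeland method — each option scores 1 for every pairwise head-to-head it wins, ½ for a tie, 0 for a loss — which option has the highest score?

Marcus: beats Sven; loses to Noah and Mei → score 1.
Sven: ties Mei; loses to Marcus and Noah → score 0.5.
Noah: beats Marcus and Sven; ties Mei → score 2.5.
Mei: beats Marcus; ties Sven and Noah → score 2.
Noah has the best pairwise record.

Noah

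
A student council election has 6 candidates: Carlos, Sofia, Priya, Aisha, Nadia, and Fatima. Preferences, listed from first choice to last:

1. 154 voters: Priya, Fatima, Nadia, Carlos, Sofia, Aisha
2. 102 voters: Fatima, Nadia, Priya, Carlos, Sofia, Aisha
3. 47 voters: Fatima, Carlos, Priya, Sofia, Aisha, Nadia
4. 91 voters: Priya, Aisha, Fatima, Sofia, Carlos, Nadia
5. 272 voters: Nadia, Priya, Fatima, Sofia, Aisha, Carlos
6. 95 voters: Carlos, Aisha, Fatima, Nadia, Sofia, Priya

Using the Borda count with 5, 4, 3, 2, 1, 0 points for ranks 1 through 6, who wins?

Priya

Carlos: 154·2 + 102·2 + 47·4 + 91·1 + 272·0 + 95·5 = 1266
Sofia: 154·1 + 102·1 + 47·2 + 91·2 + 272·2 + 95·1 = 1171
Priya: 154·5 + 102·3 + 47·3 + 91·5 + 272·4 + 95·0 = 2760
Aisha: 154·0 + 102·0 + 47·1 + 91·4 + 272·1 + 95·4 = 1063
Nadia: 154·3 + 102·4 + 47·0 + 91·0 + 272·5 + 95·2 = 2420
Fatima: 154·4 + 102·5 + 47·5 + 91·3 + 272·3 + 95·3 = 2735
Priya has the highest Borda score (2760).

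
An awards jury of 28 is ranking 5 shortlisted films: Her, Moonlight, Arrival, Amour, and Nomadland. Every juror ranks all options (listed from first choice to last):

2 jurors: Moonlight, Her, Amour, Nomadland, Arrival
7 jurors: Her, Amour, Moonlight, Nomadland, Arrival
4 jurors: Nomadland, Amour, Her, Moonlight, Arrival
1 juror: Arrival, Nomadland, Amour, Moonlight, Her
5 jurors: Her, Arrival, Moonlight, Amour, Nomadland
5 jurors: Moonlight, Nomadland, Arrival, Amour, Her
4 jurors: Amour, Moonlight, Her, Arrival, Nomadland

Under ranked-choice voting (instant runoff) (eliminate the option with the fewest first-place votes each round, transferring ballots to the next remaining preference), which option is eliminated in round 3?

Nomadland

Round 1: Her 12, Moonlight 7, Arrival 1, Amour 4, Nomadland 4. Eliminate Arrival.
Round 2: Her 12, Moonlight 7, Amour 4, Nomadland 5. Eliminate Amour.
Round 3: Her 12, Moonlight 11, Nomadland 5. Eliminate Nomadland.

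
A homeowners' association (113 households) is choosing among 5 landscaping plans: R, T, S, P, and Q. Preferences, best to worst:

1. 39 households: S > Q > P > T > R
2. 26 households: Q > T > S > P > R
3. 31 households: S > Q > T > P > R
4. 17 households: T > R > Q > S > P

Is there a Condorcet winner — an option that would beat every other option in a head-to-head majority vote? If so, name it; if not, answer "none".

S vs R: 96–17 for S.
S vs T: 70–43 for S.
S vs P: 113–0 for S.
S vs Q: 70–43 for S.
S beats every other option head-to-head.

S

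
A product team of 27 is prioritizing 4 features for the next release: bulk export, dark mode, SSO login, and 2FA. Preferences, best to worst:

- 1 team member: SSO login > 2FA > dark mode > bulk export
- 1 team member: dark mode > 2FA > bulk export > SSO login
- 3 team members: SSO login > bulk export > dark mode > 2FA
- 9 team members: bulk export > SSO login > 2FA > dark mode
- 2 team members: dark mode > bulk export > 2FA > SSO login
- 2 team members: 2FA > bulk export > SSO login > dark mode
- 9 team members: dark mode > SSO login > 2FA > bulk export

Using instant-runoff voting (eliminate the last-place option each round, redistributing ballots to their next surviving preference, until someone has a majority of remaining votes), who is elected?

bulk export

Round 1: bulk export 9, dark mode 12, SSO login 4, 2FA 2. Eliminate 2FA.
Round 2: bulk export 11, dark mode 12, SSO login 4. Eliminate SSO login.
Round 3: bulk export 14, dark mode 13. Bulk export has a majority.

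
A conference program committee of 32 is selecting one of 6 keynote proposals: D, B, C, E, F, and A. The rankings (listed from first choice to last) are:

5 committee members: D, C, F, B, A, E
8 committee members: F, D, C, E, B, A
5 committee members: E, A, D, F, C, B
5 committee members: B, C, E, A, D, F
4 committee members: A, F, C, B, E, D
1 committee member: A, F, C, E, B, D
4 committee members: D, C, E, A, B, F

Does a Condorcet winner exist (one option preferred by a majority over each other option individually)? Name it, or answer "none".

D

D vs B: 22–10 for D.
D vs C: 22–10 for D.
D vs E: 17–15 for D.
D vs F: 19–13 for D.
D vs A: 17–15 for D.
D beats every other option head-to-head.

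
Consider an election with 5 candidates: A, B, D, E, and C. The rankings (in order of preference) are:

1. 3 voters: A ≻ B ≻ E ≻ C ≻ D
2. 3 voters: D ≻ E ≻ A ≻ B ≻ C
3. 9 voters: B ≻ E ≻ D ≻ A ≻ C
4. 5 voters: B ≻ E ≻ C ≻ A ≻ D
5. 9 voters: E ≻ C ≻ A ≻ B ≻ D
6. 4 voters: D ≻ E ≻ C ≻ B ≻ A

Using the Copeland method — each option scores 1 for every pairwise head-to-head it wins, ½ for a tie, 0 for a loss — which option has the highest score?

A: beats D; loses to B, E, and C → score 1.
B: beats A, D, E, and C → score 4.
D: loses to A, B, E, and C → score 0.
E: beats A, D, and C; loses to B → score 3.
C: beats A and D; loses to B and E → score 2.
B has the best pairwise record.

B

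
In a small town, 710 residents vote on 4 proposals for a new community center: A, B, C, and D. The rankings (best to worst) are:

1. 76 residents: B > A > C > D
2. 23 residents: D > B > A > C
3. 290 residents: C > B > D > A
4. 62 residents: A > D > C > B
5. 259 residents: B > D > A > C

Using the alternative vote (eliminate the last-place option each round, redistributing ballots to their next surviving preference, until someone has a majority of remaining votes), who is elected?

B

Round 1: A 62, B 335, C 290, D 23. Eliminate D.
Round 2: A 62, B 358, C 290. B has a majority.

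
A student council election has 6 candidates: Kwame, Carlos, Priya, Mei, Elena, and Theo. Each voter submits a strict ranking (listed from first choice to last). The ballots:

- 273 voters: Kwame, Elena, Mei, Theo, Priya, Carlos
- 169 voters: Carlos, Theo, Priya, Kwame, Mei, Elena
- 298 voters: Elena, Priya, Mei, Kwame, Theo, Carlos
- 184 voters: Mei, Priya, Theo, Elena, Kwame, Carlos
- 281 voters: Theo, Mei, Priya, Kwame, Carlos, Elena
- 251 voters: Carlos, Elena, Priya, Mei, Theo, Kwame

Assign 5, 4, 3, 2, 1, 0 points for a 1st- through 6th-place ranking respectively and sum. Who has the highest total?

Mei

Kwame: 273·5 + 169·2 + 298·2 + 184·1 + 281·2 + 251·0 = 3045
Carlos: 273·0 + 169·5 + 298·0 + 184·0 + 281·1 + 251·5 = 2381
Priya: 273·1 + 169·3 + 298·4 + 184·4 + 281·3 + 251·3 = 4304
Mei: 273·3 + 169·1 + 298·3 + 184·5 + 281·4 + 251·2 = 4428
Elena: 273·4 + 169·0 + 298·5 + 184·2 + 281·0 + 251·4 = 3954
Theo: 273·2 + 169·4 + 298·1 + 184·3 + 281·5 + 251·1 = 3728
Mei has the highest Borda score (4428).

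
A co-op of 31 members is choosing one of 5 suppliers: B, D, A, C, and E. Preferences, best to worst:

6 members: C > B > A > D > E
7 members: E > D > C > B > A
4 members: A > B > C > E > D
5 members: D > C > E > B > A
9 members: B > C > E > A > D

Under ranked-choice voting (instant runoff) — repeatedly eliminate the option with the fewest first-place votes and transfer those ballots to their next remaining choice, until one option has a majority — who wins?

C

Round 1: B 9, D 5, A 4, C 6, E 7. Eliminate A.
Round 2: B 13, D 5, C 6, E 7. Eliminate D.
Round 3: B 13, C 11, E 7. Eliminate E.
Round 4: B 13, C 18. C has a majority.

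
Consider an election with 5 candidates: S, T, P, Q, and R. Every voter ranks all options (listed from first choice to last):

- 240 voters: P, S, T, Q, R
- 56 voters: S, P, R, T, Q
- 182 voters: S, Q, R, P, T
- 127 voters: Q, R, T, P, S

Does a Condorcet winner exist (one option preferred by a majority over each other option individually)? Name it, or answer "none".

Checking pairwise contests:
P beats S 367–238.
S beats T 478–127.
Q beats P 309–296.
S beats Q 478–127.
S beats R 478–127.
Every option loses at least one head-to-head, so there is no Condorcet winner.

none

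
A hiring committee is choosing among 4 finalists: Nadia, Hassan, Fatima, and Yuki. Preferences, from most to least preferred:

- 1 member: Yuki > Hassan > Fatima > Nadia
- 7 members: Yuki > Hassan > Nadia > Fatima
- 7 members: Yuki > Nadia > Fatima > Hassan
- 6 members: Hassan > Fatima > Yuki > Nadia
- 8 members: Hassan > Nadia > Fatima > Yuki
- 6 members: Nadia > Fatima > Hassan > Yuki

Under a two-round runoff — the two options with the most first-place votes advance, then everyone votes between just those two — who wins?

Hassan

Round 1 first-place votes: Nadia 6, Hassan 14, Fatima 0, Yuki 15.
Yuki and Hassan advance.
Runoff: Yuki is preferred to Hassan by 15 voters; Hassan by 20.
Hassan wins the runoff.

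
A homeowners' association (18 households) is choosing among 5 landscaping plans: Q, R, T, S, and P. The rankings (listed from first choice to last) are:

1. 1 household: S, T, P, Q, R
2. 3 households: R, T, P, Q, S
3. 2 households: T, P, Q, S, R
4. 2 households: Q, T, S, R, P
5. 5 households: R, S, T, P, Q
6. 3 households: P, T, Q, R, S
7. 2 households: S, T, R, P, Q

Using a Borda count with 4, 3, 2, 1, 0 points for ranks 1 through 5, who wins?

T

Q: 1·1 + 3·1 + 2·2 + 2·4 + 5·0 + 3·2 + 2·0 = 22
R: 1·0 + 3·4 + 2·0 + 2·1 + 5·4 + 3·1 + 2·2 = 41
T: 1·3 + 3·3 + 2·4 + 2·3 + 5·2 + 3·3 + 2·3 = 51
S: 1·4 + 3·0 + 2·1 + 2·2 + 5·3 + 3·0 + 2·4 = 33
P: 1·2 + 3·2 + 2·3 + 2·0 + 5·1 + 3·4 + 2·1 = 33
T has the highest Borda score (51).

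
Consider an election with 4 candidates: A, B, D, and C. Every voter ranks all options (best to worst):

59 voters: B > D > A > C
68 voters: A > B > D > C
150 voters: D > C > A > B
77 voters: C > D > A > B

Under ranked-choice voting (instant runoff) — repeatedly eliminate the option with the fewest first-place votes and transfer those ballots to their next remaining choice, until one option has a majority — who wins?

Round 1: A 68, B 59, D 150, C 77. Eliminate B.
Round 2: A 68, D 209, C 77. D has a majority.

D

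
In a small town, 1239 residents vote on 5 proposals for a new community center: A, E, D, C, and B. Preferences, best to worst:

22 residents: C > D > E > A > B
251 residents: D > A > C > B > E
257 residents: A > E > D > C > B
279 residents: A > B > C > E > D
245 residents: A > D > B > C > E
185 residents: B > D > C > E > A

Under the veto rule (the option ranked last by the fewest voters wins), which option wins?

C

Last-place votes: A 185, E 496, D 279, C 0, B 279.
C is ranked last by the fewest voters, so C wins.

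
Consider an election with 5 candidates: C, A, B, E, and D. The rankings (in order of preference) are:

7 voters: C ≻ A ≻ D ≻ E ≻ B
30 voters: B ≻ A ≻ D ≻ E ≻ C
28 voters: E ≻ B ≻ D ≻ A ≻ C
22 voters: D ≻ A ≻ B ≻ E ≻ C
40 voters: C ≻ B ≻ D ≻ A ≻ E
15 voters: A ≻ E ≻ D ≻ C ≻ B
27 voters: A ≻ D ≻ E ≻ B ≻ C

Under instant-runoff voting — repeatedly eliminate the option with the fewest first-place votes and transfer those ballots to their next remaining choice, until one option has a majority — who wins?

Round 1: C 47, A 42, B 30, E 28, D 22. Eliminate D.
Round 2: C 47, A 64, B 30, E 28. Eliminate E.
Round 3: C 47, A 64, B 58. Eliminate C.
Round 4: A 71, B 98. B has a majority.

B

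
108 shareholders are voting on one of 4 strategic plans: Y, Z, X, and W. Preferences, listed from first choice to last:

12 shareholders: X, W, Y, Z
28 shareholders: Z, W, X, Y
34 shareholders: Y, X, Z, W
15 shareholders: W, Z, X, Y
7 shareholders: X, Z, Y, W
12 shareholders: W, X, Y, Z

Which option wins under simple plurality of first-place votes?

First-place votes: Y 34, Z 28, X 19, W 27.
Y has the most first-place votes.

Y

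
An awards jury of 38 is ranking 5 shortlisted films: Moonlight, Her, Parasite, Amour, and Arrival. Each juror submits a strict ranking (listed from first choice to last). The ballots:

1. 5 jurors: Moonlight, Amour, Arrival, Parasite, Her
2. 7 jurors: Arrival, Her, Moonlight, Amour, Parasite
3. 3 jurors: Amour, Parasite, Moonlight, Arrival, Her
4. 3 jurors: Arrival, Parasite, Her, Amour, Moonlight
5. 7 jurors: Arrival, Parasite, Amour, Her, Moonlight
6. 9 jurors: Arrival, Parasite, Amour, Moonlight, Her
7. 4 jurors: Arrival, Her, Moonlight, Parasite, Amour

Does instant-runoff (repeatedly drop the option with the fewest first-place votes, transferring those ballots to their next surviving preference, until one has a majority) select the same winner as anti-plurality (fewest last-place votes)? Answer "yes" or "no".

Instant-runoff — R1 Moonlight 5, Her 0, Parasite 0, Amour 3, Arrival 30 (Arrival winner). Winner: Arrival.
Anti-plurality — last-place votes: Moonlight 10, Her 17, Parasite 7, Amour 4, Arrival 0. Winner: Arrival.
The two methods agree.

yes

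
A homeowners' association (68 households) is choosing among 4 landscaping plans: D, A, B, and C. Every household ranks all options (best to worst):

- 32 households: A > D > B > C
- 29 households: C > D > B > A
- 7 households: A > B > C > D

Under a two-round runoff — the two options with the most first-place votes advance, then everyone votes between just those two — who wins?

Round 1 first-place votes: D 0, A 39, B 0, C 29.
A and C advance.
Runoff: A is preferred to C by 39 voters; C by 29.
A wins the runoff.

A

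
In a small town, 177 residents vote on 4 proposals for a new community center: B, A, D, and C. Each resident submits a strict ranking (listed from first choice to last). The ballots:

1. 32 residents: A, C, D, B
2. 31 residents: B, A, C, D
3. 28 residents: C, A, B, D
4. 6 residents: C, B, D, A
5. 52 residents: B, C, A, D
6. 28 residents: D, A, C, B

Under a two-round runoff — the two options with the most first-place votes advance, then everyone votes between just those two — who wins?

C

Round 1 first-place votes: B 83, A 32, D 28, C 34.
B and C advance.
Runoff: B is preferred to C by 83 voters; C by 94.
C wins the runoff.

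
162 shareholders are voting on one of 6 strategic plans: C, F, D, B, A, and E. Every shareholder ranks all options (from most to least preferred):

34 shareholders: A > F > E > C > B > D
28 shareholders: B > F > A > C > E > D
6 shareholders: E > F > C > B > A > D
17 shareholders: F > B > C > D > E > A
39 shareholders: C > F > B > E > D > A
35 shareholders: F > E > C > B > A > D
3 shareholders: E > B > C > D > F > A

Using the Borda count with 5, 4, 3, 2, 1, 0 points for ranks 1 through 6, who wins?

C: 34·2 + 28·2 + 6·3 + 17·3 + 39·5 + 35·3 + 3·3 = 502
F: 34·4 + 28·4 + 6·4 + 17·5 + 39·4 + 35·5 + 3·1 = 691
D: 34·0 + 28·0 + 6·0 + 17·2 + 39·1 + 35·0 + 3·2 = 79
B: 34·1 + 28·5 + 6·2 + 17·4 + 39·3 + 35·2 + 3·4 = 453
A: 34·5 + 28·3 + 6·1 + 17·0 + 39·0 + 35·1 + 3·0 = 295
E: 34·3 + 28·1 + 6·5 + 17·1 + 39·2 + 35·4 + 3·5 = 410
F has the highest Borda score (691).

F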